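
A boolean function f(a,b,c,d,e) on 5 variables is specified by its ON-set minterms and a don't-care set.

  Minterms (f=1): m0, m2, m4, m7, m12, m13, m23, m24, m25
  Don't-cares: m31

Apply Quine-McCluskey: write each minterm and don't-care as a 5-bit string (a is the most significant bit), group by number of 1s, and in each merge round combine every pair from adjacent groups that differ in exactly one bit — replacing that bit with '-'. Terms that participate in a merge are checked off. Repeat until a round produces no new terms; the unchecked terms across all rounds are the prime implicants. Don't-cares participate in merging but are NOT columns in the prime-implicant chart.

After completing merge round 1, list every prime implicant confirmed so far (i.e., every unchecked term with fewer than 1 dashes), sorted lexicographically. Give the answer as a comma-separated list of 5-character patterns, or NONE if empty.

Round 0: 00000✓ 00010✓ 00100✓ 00111✓ 01100✓ 01101✓ 10111✓ 11000✓ 11001✓ 11111✓
Round 1: -0111 0-100 00-00 000-0 0110- 1-111 1100-
PIs = {-0111, 0-100, 00-00, 000-0, 0110-, 1-111, 1100-}

NONE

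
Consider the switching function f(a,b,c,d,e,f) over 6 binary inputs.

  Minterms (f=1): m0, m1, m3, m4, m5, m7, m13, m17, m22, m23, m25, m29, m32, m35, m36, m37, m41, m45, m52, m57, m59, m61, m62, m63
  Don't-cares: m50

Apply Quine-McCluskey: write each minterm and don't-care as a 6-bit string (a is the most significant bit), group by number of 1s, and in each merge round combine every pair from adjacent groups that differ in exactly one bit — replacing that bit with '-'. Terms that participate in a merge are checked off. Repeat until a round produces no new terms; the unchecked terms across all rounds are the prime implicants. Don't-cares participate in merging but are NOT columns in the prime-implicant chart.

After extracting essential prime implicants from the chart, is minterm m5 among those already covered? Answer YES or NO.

NO

size-2^0 implicants → 000000(✓)  000001(✓)  000011(✓)  000100(✓)  000101(✓)  000111(✓)  001101(✓)  010001(✓)  010110(✓)  010111(✓)  011001(✓)  011101(✓)  100000(✓)  100011(✓)  100100(✓)  100101(✓)  101001(✓)  101101(✓)  110010  110100(✓)  111001(✓)  111011(✓)  111101(✓)  111110(✓)  111111(✓)
size-2^1 implicants → -00000(✓)  -00011  -00100(✓)  -00101(✓)  -01101(✓)  -11001(✓)  -11101(✓)  0-0001  0-0111  0-1101(✓)  00-101(✓)  000-00(✓)  000-01(✓)  000-11(✓)  0000-1(✓)  00000-(✓)  0001-1(✓)  00010-(✓)  01-001  01011-  011-01(✓)  1-0100  1-1001(✓)  1-1101(✓)  10-101(✓)  100-00(✓)  10010-(✓)  101-01(✓)  111-01(✓)  111-11(✓)  1110-1(✓)  1111-1(✓)  11111-
size-2^2 implicants → --1101  -0-101  -00-00  -0010-  -11-01  000--1  000-0-  1-1-01  111--1
Unchecked terms (primes): --1101, -0-101, -00-00, -00011, -0010-, -11-01, 0-0001, 0-0111, 000--1, 000-0-, 01-001, 01011-, 1-0100, 1-1-01, 110010, 111--1, 11111-
Minterm coverage:
  m0 ⊆ -00-00,000-0-
  m1 ⊆ 0-0001,000--1,000-0-
  m3 ⊆ -00011,000--1
  m4 ⊆ -00-00,-0010-,000-0-
  m5 ⊆ -0-101,-0010-,000--1,000-0-
  m7 ⊆ 0-0111,000--1
  m13 ⊆ --1101,-0-101
  m17 ⊆ 0-0001,01-001
  m22 ⊆ 01011- [E]
  m23 ⊆ 0-0111,01011-
  m25 ⊆ -11-01,01-001
  m29 ⊆ --1101,-11-01
  m32 ⊆ -00-00 [E]
  m35 ⊆ -00011 [E]
  m36 ⊆ -00-00,-0010-,1-0100
  m37 ⊆ -0-101,-0010-
  m41 ⊆ 1-1-01 [E]
  m45 ⊆ --1101,-0-101,1-1-01
  m52 ⊆ 1-0100 [E]
  m57 ⊆ -11-01,1-1-01,111--1
  m59 ⊆ 111--1 [E]
  m61 ⊆ --1101,-11-01,1-1-01,111--1
  m62 ⊆ 11111- [E]
  m63 ⊆ 111--1,11111-
E = {-00-00, -00011, 01011-, 1-0100, 1-1-01, 111--1, 11111-}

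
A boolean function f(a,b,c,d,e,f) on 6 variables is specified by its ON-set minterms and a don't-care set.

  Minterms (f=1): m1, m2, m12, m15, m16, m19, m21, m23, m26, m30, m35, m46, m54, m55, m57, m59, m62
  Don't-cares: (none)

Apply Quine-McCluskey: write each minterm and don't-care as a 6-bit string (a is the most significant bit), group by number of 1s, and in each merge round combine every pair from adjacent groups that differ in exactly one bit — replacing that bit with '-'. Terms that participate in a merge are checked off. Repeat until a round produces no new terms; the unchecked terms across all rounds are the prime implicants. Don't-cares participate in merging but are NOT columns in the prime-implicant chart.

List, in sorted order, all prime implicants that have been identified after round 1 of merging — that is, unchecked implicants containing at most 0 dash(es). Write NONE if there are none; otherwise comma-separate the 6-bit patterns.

Round 0: 000001 000010 001100 001111 010000 010011✓ 010101✓ 010111✓ 011010✓ 011110✓ 100011 101110✓ 110110✓ 110111✓ 111001✓ 111011✓ 111110✓
Round 1: -10111 -11110 010-11 0101-1 011-10 1-1110 11-110 11011- 1110-1
PIs = {-10111, -11110, 000001, 000010, 001100, 001111, 010-11, 010000, 0101-1, 011-10, 1-1110, 100011, 11-110, 11011-, 1110-1}

000001, 000010, 001100, 001111, 010000, 100011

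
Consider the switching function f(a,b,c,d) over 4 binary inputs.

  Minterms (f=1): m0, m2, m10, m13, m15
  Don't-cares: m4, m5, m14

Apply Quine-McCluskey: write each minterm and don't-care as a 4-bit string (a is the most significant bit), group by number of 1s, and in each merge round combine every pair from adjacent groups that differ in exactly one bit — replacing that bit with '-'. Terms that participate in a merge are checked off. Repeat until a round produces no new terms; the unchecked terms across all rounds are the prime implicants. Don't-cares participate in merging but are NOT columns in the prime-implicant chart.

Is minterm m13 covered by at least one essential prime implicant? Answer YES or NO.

NO

[col 0] 0000*, 0010*, 0100*, 0101*, 1010*, 1101*, 1110*, 1111*
[col 1] -010, -101, 0-00, 00-0, 010-, 1-10, 11-1, 111-
Prime implicants: -010, -101, 0-00, 00-0, 010-, 1-10, 11-1, 111-
PI chart (minterm → PIs covering it):
  0 | 0-00,00-0
  2 | -010,00-0
  10 | -010,1-10
  13 | -101,11-1
  15 | 11-1,111-
(no essential prime implicants)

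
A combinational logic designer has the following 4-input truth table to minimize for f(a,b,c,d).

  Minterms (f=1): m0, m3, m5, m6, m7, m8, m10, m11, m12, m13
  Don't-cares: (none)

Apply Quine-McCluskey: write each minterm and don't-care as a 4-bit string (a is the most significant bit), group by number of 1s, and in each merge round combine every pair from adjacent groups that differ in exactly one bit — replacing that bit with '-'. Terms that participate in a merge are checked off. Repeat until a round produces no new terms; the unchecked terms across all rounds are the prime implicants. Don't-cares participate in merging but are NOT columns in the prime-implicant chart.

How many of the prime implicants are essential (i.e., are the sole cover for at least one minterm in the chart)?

[col 0] 0000*, 0011*, 0101*, 0110*, 0111*, 1000*, 1010*, 1011*, 1100*, 1101*
[col 1] -000, -011, -101, 0-11, 01-1, 011-, 1-00, 10-0, 101-, 110-
Prime implicants: -000, -011, -101, 0-11, 01-1, 011-, 1-00, 10-0, 101-, 110-
PI chart (minterm → PIs covering it):
  0 | -000  (sole → essential)
  3 | -011,0-11
  5 | -101,01-1
  6 | 011-  (sole → essential)
  7 | 0-11,01-1,011-
  8 | -000,1-00,10-0
  10 | 10-0,101-
  11 | -011,101-
  12 | 1-00,110-
  13 | -101,110-
Essential prime implicants: -000, 011-

2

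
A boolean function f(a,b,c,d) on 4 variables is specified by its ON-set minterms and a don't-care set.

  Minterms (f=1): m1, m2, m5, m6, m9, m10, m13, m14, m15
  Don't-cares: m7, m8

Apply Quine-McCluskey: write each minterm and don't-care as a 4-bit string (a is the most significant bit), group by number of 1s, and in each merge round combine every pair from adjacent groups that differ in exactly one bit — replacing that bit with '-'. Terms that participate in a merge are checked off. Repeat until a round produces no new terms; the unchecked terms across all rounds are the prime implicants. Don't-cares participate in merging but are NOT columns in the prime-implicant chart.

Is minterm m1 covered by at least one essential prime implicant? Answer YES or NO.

YES

Round 0: 0001✓ 0010✓ 0101✓ 0110✓ 0111✓ 1000✓ 1001✓ 1010✓ 1101✓ 1110✓ 1111✓
Round 1: -001✓ -010✓ -101✓ -110✓ -111✓ 0-01✓ 0-10✓ 01-1✓ 011-✓ 1-01✓ 1-10✓ 10-0 100- 11-1✓ 111-✓
Round 2: --01 --10 -1-1 -11-
PIs = {--01, --10, -1-1, -11-, 10-0, 100-}
Coverage chart:
  m1: --01 ←essential
  m2: --10 ←essential
  m5: --01,-1-1
  m6: --10,-11-
  m9: --01,100-
  m10: --10,10-0
  m13: --01,-1-1
  m14: --10,-11-
  m15: -1-1,-11-
Essential: --01, --10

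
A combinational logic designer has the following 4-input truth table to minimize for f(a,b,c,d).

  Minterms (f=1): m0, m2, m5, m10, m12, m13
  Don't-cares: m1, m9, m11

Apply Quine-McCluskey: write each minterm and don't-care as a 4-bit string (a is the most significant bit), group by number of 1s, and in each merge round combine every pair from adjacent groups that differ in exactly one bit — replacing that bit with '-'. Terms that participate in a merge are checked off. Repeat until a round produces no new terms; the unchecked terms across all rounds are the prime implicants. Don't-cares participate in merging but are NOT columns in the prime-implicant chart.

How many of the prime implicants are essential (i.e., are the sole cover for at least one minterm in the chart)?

2

Round 0: 0000✓ 0001✓ 0010✓ 0101✓ 1001✓ 1010✓ 1011✓ 1100✓ 1101✓
Round 1: -001✓ -010 -101✓ 0-01✓ 00-0 000- 1-01✓ 10-1 101- 110-
Round 2: --01
PIs = {--01, -010, 00-0, 000-, 10-1, 101-, 110-}
Coverage chart:
  m0: 00-0,000-
  m2: -010,00-0
  m5: --01 ←essential
  m10: -010,101-
  m12: 110- ←essential
  m13: --01,110-
Essential: --01, 110-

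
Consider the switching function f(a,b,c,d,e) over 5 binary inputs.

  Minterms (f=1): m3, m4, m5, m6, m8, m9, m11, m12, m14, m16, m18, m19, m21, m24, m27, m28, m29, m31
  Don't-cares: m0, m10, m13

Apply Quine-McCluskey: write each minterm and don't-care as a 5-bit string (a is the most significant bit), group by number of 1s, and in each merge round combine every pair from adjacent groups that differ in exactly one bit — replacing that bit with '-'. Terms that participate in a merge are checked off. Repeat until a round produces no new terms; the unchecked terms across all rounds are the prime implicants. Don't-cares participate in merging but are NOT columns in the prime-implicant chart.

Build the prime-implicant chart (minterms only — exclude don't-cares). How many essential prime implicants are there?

3

Round 0: 00000✓ 00011✓ 00100✓ 00101✓ 00110✓ 01000✓ 01001✓ 01010✓ 01011✓ 01100✓ 01101✓ 01110✓ 10000✓ 10010✓ 10011✓ 10101✓ 11000✓ 11011✓ 11100✓ 11101✓ 11111✓
Round 1: -0000✓ -0011✓ -0101✓ -1000✓ -1011✓ -1100✓ -1101✓ 0-000✓ 0-011✓ 0-100✓ 0-101✓ 0-110✓ 00-00✓ 001-0✓ 0010-✓ 01-00✓ 01-01✓ 01-10✓ 010-0✓ 010-1✓ 0100-✓ 0101-✓ 011-0✓ 0110-✓ 1-000✓ 1-011✓ 1-101✓ 100-0 1001- 11-00✓ 11-11 111-1 1110-✓
Round 2: --000 --011 --101 -1-00 -110- 0--00 0-1-0 0-10- 01--0 01-0- 010--
PIs = {--000, --011, --101, -1-00, -110-, 0--00, 0-1-0, 0-10-, 01--0, 01-0-, 010--, 100-0, 1001-, 11-11, 111-1}
Coverage chart:
  m3: --011 ←essential
  m4: 0--00,0-1-0,0-10-
  m5: --101,0-10-
  m6: 0-1-0 ←essential
  m8: --000,-1-00,0--00,01--0,01-0-,010--
  m9: 01-0-,010--
  m11: --011,010--
  m12: -1-00,-110-,0--00,0-1-0,0-10-,01--0,01-0-
  m14: 0-1-0,01--0
  m16: --000,100-0
  m18: 100-0,1001-
  m19: --011,1001-
  m21: --101 ←essential
  m24: --000,-1-00
  m27: --011,11-11
  m28: -1-00,-110-
  m29: --101,-110-,111-1
  m31: 11-11,111-1
Essential: --011, --101, 0-1-0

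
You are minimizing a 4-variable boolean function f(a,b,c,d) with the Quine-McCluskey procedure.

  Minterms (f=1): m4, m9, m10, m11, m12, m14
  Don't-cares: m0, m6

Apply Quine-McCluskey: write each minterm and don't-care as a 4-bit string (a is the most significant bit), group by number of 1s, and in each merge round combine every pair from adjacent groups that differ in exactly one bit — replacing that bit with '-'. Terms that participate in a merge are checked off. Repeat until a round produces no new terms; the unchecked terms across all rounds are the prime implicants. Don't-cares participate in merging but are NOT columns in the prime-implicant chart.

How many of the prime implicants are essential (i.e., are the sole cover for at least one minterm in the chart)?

Round 0: 0000✓ 0100✓ 0110✓ 1001✓ 1010✓ 1011✓ 1100✓ 1110✓
Round 1: -100✓ -110✓ 0-00 01-0✓ 1-10 10-1 101- 11-0✓
Round 2: -1-0
PIs = {-1-0, 0-00, 1-10, 10-1, 101-}
Coverage chart:
  m4: -1-0,0-00
  m9: 10-1 ←essential
  m10: 1-10,101-
  m11: 10-1,101-
  m12: -1-0 ←essential
  m14: -1-0,1-10
Essential: -1-0, 10-1

2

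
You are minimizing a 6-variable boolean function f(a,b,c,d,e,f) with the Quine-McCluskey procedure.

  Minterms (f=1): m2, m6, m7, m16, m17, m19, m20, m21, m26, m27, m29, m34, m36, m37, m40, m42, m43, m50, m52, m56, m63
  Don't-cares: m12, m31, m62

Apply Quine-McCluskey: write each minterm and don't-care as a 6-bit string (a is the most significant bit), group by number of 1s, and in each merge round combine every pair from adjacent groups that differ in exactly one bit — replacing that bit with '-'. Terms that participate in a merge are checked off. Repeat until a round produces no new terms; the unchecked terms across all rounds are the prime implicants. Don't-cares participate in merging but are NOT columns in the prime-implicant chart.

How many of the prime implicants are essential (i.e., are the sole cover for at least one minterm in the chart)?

Round 0: 000010✓ 000110✓ 000111✓ 001100 010000✓ 010001✓ 010011✓ 010100✓ 010101✓ 011010✓ 011011✓ 011101✓ 011111✓ 100010✓ 100100✓ 100101✓ 101000✓ 101010✓ 101011✓ 110010✓ 110100✓ 111000✓ 111110✓ 111111✓
Round 1: -00010 -10100 -11111 000-10 00011- 01-011 01-101 010-00✓ 010-01✓ 0100-1 01000-✓ 01010-✓ 011-11 01101- 0111-1 1-0010 1-0100 1-1000 10-010 10010- 1010-0 10101- 11111-
Round 2: 010-0-
PIs = {-00010, -10100, -11111, 000-10, 00011-, 001100, 01-011, 01-101, 010-0-, 0100-1, 011-11, 01101-, 0111-1, 1-0010, 1-0100, 1-1000, 10-010, 10010-, 1010-0, 10101-, 11111-}
Coverage chart:
  m2: -00010,000-10
  m6: 000-10,00011-
  m7: 00011- ←essential
  m16: 010-0- ←essential
  m17: 010-0-,0100-1
  m19: 01-011,0100-1
  m20: -10100,010-0-
  m21: 01-101,010-0-
  m26: 01101- ←essential
  m27: 01-011,011-11,01101-
  m29: 01-101,0111-1
  m34: -00010,1-0010,10-010
  m36: 1-0100,10010-
  m37: 10010- ←essential
  m40: 1-1000,1010-0
  m42: 10-010,1010-0,10101-
  m43: 10101- ←essential
  m50: 1-0010 ←essential
  m52: -10100,1-0100
  m56: 1-1000 ←essential
  m63: -11111,11111-
Essential: 00011-, 010-0-, 01101-, 1-0010, 1-1000, 10010-, 10101-

7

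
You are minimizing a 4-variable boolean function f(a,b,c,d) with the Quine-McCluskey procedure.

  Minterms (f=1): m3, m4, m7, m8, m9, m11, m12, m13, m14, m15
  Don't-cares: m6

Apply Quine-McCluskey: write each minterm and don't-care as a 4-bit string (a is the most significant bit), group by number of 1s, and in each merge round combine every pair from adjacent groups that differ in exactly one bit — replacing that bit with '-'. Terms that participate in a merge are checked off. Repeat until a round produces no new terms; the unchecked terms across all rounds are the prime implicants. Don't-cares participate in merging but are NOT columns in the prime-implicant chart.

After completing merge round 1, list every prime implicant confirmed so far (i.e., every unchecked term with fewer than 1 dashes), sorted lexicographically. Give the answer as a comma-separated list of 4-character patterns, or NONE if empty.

size-2^0 implicants → 0011(✓)  0100(✓)  0110(✓)  0111(✓)  1000(✓)  1001(✓)  1011(✓)  1100(✓)  1101(✓)  1110(✓)  1111(✓)
size-2^1 implicants → -011(✓)  -100(✓)  -110(✓)  -111(✓)  0-11(✓)  01-0(✓)  011-(✓)  1-00(✓)  1-01(✓)  1-11(✓)  10-1(✓)  100-(✓)  11-0(✓)  11-1(✓)  110-(✓)  111-(✓)
size-2^2 implicants → --11  -1-0  -11-  1--1  1-0-  11--
Unchecked terms (primes): --11, -1-0, -11-, 1--1, 1-0-, 11--

NONE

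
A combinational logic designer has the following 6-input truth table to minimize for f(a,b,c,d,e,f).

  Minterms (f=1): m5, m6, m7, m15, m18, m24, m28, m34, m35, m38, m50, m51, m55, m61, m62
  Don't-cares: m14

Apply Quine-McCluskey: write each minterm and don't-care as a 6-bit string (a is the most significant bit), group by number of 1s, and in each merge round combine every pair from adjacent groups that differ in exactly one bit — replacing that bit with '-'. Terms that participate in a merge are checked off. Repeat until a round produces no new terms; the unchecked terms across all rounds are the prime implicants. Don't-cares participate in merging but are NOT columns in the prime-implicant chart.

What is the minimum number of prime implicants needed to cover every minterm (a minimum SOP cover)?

size-2^0 implicants → 000101(✓)  000110(✓)  000111(✓)  001110(✓)  001111(✓)  010010(✓)  011000(✓)  011100(✓)  100010(✓)  100011(✓)  100110(✓)  110010(✓)  110011(✓)  110111(✓)  111101  111110
size-2^1 implicants → -00110  -10010  00-110(✓)  00-111(✓)  0001-1  00011-(✓)  00111-(✓)  011-00  1-0010(✓)  1-0011(✓)  100-10  10001-(✓)  110-11  11001-(✓)
size-2^2 implicants → 00-11-  1-001-
Unchecked terms (primes): -00110, -10010, 00-11-, 0001-1, 011-00, 1-001-, 100-10, 110-11, 111101, 111110
Minterm coverage:
  m5 ⊆ 0001-1 [E]
  m6 ⊆ -00110,00-11-
  m7 ⊆ 00-11-,0001-1
  m15 ⊆ 00-11- [E]
  m18 ⊆ -10010 [E]
  m24 ⊆ 011-00 [E]
  m28 ⊆ 011-00 [E]
  m34 ⊆ 1-001-,100-10
  m35 ⊆ 1-001- [E]
  m38 ⊆ -00110,100-10
  m50 ⊆ -10010,1-001-
  m51 ⊆ 1-001-,110-11
  m55 ⊆ 110-11 [E]
  m61 ⊆ 111101 [E]
  m62 ⊆ 111110 [E]
E = {-10010, 00-11-, 0001-1, 011-00, 1-001-, 110-11, 111101, 111110}
Petrick residual → -00110
Cover = b'c'def' + bc'd'ef' + a'b'de + a'b'c'df + a'bce'f' + ac'd'e + abc'ef + abcde'f + abcdef'  |cover|=9

9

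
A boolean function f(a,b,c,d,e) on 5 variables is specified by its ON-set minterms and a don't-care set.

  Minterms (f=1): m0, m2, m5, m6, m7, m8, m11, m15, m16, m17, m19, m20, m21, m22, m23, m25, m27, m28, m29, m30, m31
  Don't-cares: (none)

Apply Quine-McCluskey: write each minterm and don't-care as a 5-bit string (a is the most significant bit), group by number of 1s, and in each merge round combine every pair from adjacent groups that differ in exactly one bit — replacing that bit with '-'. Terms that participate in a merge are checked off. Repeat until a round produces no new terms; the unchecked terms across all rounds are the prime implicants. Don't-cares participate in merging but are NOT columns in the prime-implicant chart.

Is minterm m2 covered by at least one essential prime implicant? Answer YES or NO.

NO

size-2^0 implicants → 00000(✓)  00010(✓)  00101(✓)  00110(✓)  00111(✓)  01000(✓)  01011(✓)  01111(✓)  10000(✓)  10001(✓)  10011(✓)  10100(✓)  10101(✓)  10110(✓)  10111(✓)  11001(✓)  11011(✓)  11100(✓)  11101(✓)  11110(✓)  11111(✓)
size-2^1 implicants → -0000  -0101(✓)  -0110(✓)  -0111(✓)  -1011(✓)  -1111(✓)  0-000  0-111(✓)  00-10  000-0  001-1(✓)  0011-(✓)  01-11(✓)  1-001(✓)  1-011(✓)  1-100(✓)  1-101(✓)  1-110(✓)  1-111(✓)  10-00(✓)  10-01(✓)  10-11(✓)  100-1(✓)  1000-(✓)  101-0(✓)  101-1(✓)  1010-(✓)  1011-(✓)  11-01(✓)  11-11(✓)  110-1(✓)  111-0(✓)  111-1(✓)  1110-(✓)  1111-(✓)
size-2^2 implicants → --111  -01-1  -011-  -1-11  1--01(✓)  1--11(✓)  1-0-1(✓)  1-1-0(✓)  1-1-1(✓)  1-10-(✓)  1-11-(✓)  10--1(✓)  10-0-  101--(✓)  11--1(✓)  111--(✓)
size-2^3 implicants → 1---1  1-1--
Unchecked terms (primes): --111, -0000, -01-1, -011-, -1-11, 0-000, 00-10, 000-0, 1---1, 1-1--, 10-0-
Minterm coverage:
  m0 ⊆ -0000,0-000,000-0
  m2 ⊆ 00-10,000-0
  m5 ⊆ -01-1 [E]
  m6 ⊆ -011-,00-10
  m7 ⊆ --111,-01-1,-011-
  m8 ⊆ 0-000 [E]
  m11 ⊆ -1-11 [E]
  m15 ⊆ --111,-1-11
  m16 ⊆ -0000,10-0-
  m17 ⊆ 1---1,10-0-
  m19 ⊆ 1---1 [E]
  m20 ⊆ 1-1--,10-0-
  m21 ⊆ -01-1,1---1,1-1--,10-0-
  m22 ⊆ -011-,1-1--
  m23 ⊆ --111,-01-1,-011-,1---1,1-1--
  m25 ⊆ 1---1 [E]
  m27 ⊆ -1-11,1---1
  m28 ⊆ 1-1-- [E]
  m29 ⊆ 1---1,1-1--
  m30 ⊆ 1-1-- [E]
  m31 ⊆ --111,-1-11,1---1,1-1--
E = {-01-1, -1-11, 0-000, 1---1, 1-1--}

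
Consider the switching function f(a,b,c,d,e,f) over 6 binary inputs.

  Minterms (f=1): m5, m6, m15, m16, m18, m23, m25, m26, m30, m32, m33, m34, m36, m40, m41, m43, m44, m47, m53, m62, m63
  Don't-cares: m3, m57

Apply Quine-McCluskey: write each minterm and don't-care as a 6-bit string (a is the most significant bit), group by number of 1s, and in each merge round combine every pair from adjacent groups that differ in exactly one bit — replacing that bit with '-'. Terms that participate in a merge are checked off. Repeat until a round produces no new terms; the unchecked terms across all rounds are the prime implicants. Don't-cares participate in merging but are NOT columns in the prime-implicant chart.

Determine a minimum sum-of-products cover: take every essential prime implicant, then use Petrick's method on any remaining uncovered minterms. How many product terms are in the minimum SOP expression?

13

size-2^0 implicants → 000011  000101  000110  001111(✓)  010000(✓)  010010(✓)  010111  011001(✓)  011010(✓)  011110(✓)  100000(✓)  100001(✓)  100010(✓)  100100(✓)  101000(✓)  101001(✓)  101011(✓)  101100(✓)  101111(✓)  110101  111001(✓)  111110(✓)  111111(✓)
size-2^1 implicants → -01111  -11001  -11110  01-010  0100-0  011-10  1-1001  1-1111  10-000(✓)  10-001(✓)  10-100(✓)  100-00(✓)  1000-0  10000-(✓)  101-00(✓)  101-11  1010-1  10100-(✓)  11111-
size-2^2 implicants → 10--00  10-00-
Unchecked terms (primes): -01111, -11001, -11110, 000011, 000101, 000110, 01-010, 0100-0, 010111, 011-10, 1-1001, 1-1111, 10--00, 10-00-, 1000-0, 101-11, 1010-1, 110101, 11111-
Minterm coverage:
  m5 ⊆ 000101 [E]
  m6 ⊆ 000110 [E]
  m15 ⊆ -01111 [E]
  m16 ⊆ 0100-0 [E]
  m18 ⊆ 01-010,0100-0
  m23 ⊆ 010111 [E]
  m25 ⊆ -11001 [E]
  m26 ⊆ 01-010,011-10
  m30 ⊆ -11110,011-10
  m32 ⊆ 10--00,10-00-,1000-0
  m33 ⊆ 10-00- [E]
  m34 ⊆ 1000-0 [E]
  m36 ⊆ 10--00 [E]
  m40 ⊆ 10--00,10-00-
  m41 ⊆ 1-1001,10-00-,1010-1
  m43 ⊆ 101-11,1010-1
  m44 ⊆ 10--00 [E]
  m47 ⊆ -01111,1-1111,101-11
  m53 ⊆ 110101 [E]
  m62 ⊆ -11110,11111-
  m63 ⊆ 1-1111,11111-
E = {-01111, -11001, 000101, 000110, 0100-0, 010111, 10--00, 10-00-, 1000-0, 110101}
Petrick residual → 011-10, 101-11, 11111-
Cover = b'cdef + bcd'e'f + a'b'c'de'f + a'b'c'def' + a'bc'd'f' + a'bc'def + a'bcef' + ab'e'f' + ab'd'e' + ab'c'd'f' + ab'cef + abc'de'f + abcde  |cover|=13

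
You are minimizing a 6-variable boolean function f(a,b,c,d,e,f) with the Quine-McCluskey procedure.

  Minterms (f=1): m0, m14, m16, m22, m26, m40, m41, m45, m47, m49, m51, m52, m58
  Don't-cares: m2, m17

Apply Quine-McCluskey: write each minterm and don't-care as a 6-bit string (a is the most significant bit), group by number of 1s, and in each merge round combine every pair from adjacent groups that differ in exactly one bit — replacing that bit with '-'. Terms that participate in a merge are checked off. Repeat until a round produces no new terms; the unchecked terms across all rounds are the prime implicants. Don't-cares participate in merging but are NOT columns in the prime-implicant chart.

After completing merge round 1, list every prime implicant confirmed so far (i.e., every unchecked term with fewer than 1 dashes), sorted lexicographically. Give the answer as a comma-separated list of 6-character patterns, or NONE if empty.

001110, 010110, 110100

[col 0] 000000*, 000010*, 001110, 010000*, 010001*, 010110, 011010*, 101000*, 101001*, 101101*, 101111*, 110001*, 110011*, 110100, 111010*
[col 1] -10001, -11010, 0-0000, 0000-0, 01000-, 101-01, 10100-, 1011-1, 1100-1
Prime implicants: -10001, -11010, 0-0000, 0000-0, 001110, 01000-, 010110, 101-01, 10100-, 1011-1, 1100-1, 110100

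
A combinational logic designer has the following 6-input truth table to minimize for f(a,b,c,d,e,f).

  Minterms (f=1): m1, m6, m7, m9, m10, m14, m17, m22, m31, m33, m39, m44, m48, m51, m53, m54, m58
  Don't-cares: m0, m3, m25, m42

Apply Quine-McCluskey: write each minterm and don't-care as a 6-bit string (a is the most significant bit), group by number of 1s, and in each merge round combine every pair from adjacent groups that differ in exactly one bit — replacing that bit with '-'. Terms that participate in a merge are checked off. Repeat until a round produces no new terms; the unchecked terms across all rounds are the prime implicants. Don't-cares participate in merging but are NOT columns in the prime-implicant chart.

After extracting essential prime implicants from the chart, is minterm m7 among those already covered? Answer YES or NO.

YES

size-2^0 implicants → 000000(✓)  000001(✓)  000011(✓)  000110(✓)  000111(✓)  001001(✓)  001010(✓)  001110(✓)  010001(✓)  010110(✓)  011001(✓)  011111  100001(✓)  100111(✓)  101010(✓)  101100  110000  110011  110101  110110(✓)  111010(✓)
size-2^1 implicants → -00001  -00111  -01010  -10110  0-0001(✓)  0-0110  0-1001(✓)  00-001(✓)  00-110  000-11  0000-1  00000-  00011-  001-10  01-001(✓)  1-1010
size-2^2 implicants → 0--001
Unchecked terms (primes): -00001, -00111, -01010, -10110, 0--001, 0-0110, 00-110, 000-11, 0000-1, 00000-, 00011-, 001-10, 011111, 1-1010, 101100, 110000, 110011, 110101
Minterm coverage:
  m1 ⊆ -00001,0--001,0000-1,00000-
  m6 ⊆ 0-0110,00-110,00011-
  m7 ⊆ -00111,000-11,00011-
  m9 ⊆ 0--001 [E]
  m10 ⊆ -01010,001-10
  m14 ⊆ 00-110,001-10
  m17 ⊆ 0--001 [E]
  m22 ⊆ -10110,0-0110
  m31 ⊆ 011111 [E]
  m33 ⊆ -00001 [E]
  m39 ⊆ -00111 [E]
  m44 ⊆ 101100 [E]
  m48 ⊆ 110000 [E]
  m51 ⊆ 110011 [E]
  m53 ⊆ 110101 [E]
  m54 ⊆ -10110 [E]
  m58 ⊆ 1-1010 [E]
E = {-00001, -00111, -10110, 0--001, 011111, 1-1010, 101100, 110000, 110011, 110101}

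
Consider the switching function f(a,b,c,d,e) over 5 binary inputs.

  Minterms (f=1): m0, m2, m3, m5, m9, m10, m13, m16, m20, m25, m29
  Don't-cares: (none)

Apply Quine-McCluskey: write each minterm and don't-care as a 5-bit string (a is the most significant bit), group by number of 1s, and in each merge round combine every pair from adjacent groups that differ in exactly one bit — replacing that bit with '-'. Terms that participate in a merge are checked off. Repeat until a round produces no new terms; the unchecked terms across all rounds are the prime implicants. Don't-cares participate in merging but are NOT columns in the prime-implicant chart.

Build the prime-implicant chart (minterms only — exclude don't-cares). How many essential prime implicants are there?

5

size-2^0 implicants → 00000(✓)  00010(✓)  00011(✓)  00101(✓)  01001(✓)  01010(✓)  01101(✓)  10000(✓)  10100(✓)  11001(✓)  11101(✓)
size-2^1 implicants → -0000  -1001(✓)  -1101(✓)  0-010  0-101  000-0  0001-  01-01(✓)  10-00  11-01(✓)
size-2^2 implicants → -1-01
Unchecked terms (primes): -0000, -1-01, 0-010, 0-101, 000-0, 0001-, 10-00
Minterm coverage:
  m0 ⊆ -0000,000-0
  m2 ⊆ 0-010,000-0,0001-
  m3 ⊆ 0001- [E]
  m5 ⊆ 0-101 [E]
  m9 ⊆ -1-01 [E]
  m10 ⊆ 0-010 [E]
  m13 ⊆ -1-01,0-101
  m16 ⊆ -0000,10-00
  m20 ⊆ 10-00 [E]
  m25 ⊆ -1-01 [E]
  m29 ⊆ -1-01 [E]
E = {-1-01, 0-010, 0-101, 0001-, 10-00}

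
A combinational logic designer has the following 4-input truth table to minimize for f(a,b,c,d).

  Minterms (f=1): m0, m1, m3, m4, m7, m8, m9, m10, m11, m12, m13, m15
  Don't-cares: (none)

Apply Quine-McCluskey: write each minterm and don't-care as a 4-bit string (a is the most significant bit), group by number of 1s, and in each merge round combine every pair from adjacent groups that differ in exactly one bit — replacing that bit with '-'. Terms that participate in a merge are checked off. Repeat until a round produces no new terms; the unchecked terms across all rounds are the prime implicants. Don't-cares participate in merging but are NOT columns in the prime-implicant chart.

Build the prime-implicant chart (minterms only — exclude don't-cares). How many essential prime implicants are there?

3

[col 0] 0000*, 0001*, 0011*, 0100*, 0111*, 1000*, 1001*, 1010*, 1011*, 1100*, 1101*, 1111*
[col 1] -000*, -001*, -011*, -100*, -111*, 0-00*, 0-11*, 00-1*, 000-*, 1-00*, 1-01*, 1-11*, 10-0*, 10-1*, 100-*, 101-*, 11-1*, 110-*
[col 2] --00, --11, -0-1, -00-, 1--1, 1-0-, 10--
Prime implicants: --00, --11, -0-1, -00-, 1--1, 1-0-, 10--
PI chart (minterm → PIs covering it):
  0 | --00,-00-
  1 | -0-1,-00-
  3 | --11,-0-1
  4 | --00  (sole → essential)
  7 | --11  (sole → essential)
  8 | --00,-00-,1-0-,10--
  9 | -0-1,-00-,1--1,1-0-,10--
  10 | 10--  (sole → essential)
  11 | --11,-0-1,1--1,10--
  12 | --00,1-0-
  13 | 1--1,1-0-
  15 | --11,1--1
Essential prime implicants: --00, --11, 10--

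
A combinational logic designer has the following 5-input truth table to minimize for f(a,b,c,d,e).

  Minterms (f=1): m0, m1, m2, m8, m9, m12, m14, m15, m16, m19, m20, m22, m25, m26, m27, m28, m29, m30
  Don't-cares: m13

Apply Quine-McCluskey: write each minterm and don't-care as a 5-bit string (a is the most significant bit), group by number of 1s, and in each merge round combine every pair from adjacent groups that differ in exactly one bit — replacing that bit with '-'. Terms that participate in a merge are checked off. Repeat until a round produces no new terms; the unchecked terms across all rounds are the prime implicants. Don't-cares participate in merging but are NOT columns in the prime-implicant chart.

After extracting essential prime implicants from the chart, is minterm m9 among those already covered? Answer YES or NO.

YES

Round 0: 00000✓ 00001✓ 00010✓ 01000✓ 01001✓ 01100✓ 01101✓ 01110✓ 01111✓ 10000✓ 10011✓ 10100✓ 10110✓ 11001✓ 11010✓ 11011✓ 11100✓ 11101✓ 11110✓
Round 1: -0000 -1001✓ -1100✓ -1101✓ -1110✓ 0-000✓ 0-001✓ 000-0 0000-✓ 01-00✓ 01-01✓ 0100-✓ 011-0✓ 011-1✓ 0110-✓ 0111-✓ 1-011 1-100✓ 1-110✓ 10-00 101-0✓ 11-01✓ 11-10 110-1 1101- 111-0✓ 1110-✓
Round 2: -1-01 -11-0 -110- 0-00- 01-0- 011-- 1-1-0
PIs = {-0000, -1-01, -11-0, -110-, 0-00-, 000-0, 01-0-, 011--, 1-011, 1-1-0, 10-00, 11-10, 110-1, 1101-}
Coverage chart:
  m0: -0000,0-00-,000-0
  m1: 0-00- ←essential
  m2: 000-0 ←essential
  m8: 0-00-,01-0-
  m9: -1-01,0-00-,01-0-
  m12: -11-0,-110-,01-0-,011--
  m14: -11-0,011--
  m15: 011-- ←essential
  m16: -0000,10-00
  m19: 1-011 ←essential
  m20: 1-1-0,10-00
  m22: 1-1-0 ←essential
  m25: -1-01,110-1
  m26: 11-10,1101-
  m27: 1-011,110-1,1101-
  m28: -11-0,-110-,1-1-0
  m29: -1-01,-110-
  m30: -11-0,1-1-0,11-10
Essential: 0-00-, 000-0, 011--, 1-011, 1-1-0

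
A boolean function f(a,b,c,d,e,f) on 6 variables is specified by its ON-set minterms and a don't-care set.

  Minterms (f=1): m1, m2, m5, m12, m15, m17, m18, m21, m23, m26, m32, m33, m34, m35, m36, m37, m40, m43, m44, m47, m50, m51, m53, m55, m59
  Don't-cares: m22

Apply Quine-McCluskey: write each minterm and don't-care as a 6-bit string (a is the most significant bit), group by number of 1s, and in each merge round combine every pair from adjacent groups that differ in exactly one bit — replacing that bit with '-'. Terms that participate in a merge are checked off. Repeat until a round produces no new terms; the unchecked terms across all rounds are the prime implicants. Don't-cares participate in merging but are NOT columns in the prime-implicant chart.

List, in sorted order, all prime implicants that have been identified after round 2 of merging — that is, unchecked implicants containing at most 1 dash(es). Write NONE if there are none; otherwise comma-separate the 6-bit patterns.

size-2^0 implicants → 000001(✓)  000010(✓)  000101(✓)  001100(✓)  001111(✓)  010001(✓)  010010(✓)  010101(✓)  010110(✓)  010111(✓)  011010(✓)  100000(✓)  100001(✓)  100010(✓)  100011(✓)  100100(✓)  100101(✓)  101000(✓)  101011(✓)  101100(✓)  101111(✓)  110010(✓)  110011(✓)  110101(✓)  110111(✓)  111011(✓)
size-2^1 implicants → -00001(✓)  -00010(✓)  -00101(✓)  -01100  -01111  -10010(✓)  -10101(✓)  -10111(✓)  0-0001(✓)  0-0010(✓)  0-0101(✓)  000-01(✓)  01-010  010-01(✓)  010-10  0101-1(✓)  01011-  1-0010(✓)  1-0011(✓)  1-0101(✓)  1-1011(✓)  10-000(✓)  10-011(✓)  10-100(✓)  100-00(✓)  100-01(✓)  1000-0(✓)  1000-1(✓)  10000-(✓)  10001-(✓)  10010-(✓)  101-00(✓)  101-11  11-011(✓)  110-11  11001-(✓)  1101-1(✓)
size-2^2 implicants → --0010  --0101  -00-01  -101-1  0-0-01  1--011  1-001-  10--00  100-0-  1000--
Unchecked terms (primes): --0010, --0101, -00-01, -01100, -01111, -101-1, 0-0-01, 01-010, 010-10, 01011-, 1--011, 1-001-, 10--00, 100-0-, 1000--, 101-11, 110-11

-01100, -01111, 01-010, 010-10, 01011-, 101-11, 110-11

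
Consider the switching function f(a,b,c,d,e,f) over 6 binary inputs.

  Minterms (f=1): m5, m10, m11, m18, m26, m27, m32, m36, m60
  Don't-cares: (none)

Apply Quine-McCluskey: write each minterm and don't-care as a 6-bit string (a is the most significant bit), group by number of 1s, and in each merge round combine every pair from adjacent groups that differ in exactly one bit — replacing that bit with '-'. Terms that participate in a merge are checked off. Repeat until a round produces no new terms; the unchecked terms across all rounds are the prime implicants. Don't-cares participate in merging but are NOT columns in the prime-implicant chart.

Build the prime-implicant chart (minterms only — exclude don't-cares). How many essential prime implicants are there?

size-2^0 implicants → 000101  001010(✓)  001011(✓)  010010(✓)  011010(✓)  011011(✓)  100000(✓)  100100(✓)  111100
size-2^1 implicants → 0-1010(✓)  0-1011(✓)  00101-(✓)  01-010  01101-(✓)  100-00
size-2^2 implicants → 0-101-
Unchecked terms (primes): 0-101-, 000101, 01-010, 100-00, 111100
Minterm coverage:
  m5 ⊆ 000101 [E]
  m10 ⊆ 0-101- [E]
  m11 ⊆ 0-101- [E]
  m18 ⊆ 01-010 [E]
  m26 ⊆ 0-101-,01-010
  m27 ⊆ 0-101- [E]
  m32 ⊆ 100-00 [E]
  m36 ⊆ 100-00 [E]
  m60 ⊆ 111100 [E]
E = {0-101-, 000101, 01-010, 100-00, 111100}

5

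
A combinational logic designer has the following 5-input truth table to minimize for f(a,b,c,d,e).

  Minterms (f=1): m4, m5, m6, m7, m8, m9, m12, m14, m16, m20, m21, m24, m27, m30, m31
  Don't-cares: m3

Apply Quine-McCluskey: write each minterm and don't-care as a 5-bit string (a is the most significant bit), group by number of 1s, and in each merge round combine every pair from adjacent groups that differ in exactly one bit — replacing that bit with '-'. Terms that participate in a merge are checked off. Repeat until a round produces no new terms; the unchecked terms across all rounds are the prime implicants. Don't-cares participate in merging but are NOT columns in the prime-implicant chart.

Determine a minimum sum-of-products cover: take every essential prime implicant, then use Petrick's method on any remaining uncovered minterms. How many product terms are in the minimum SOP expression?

[col 0] 00011*, 00100*, 00101*, 00110*, 00111*, 01000*, 01001*, 01100*, 01110*, 10000*, 10100*, 10101*, 11000*, 11011*, 11110*, 11111*
[col 1] -0100*, -0101*, -1000, -1110, 0-100*, 0-110*, 00-11, 001-0*, 001-1*, 0010-*, 0011-*, 01-00, 0100-, 011-0*, 1-000, 10-00, 1010-*, 11-11, 1111-
[col 2] -010-, 0-1-0, 001--
Prime implicants: -010-, -1000, -1110, 0-1-0, 00-11, 001--, 01-00, 0100-, 1-000, 10-00, 11-11, 1111-
PI chart (minterm → PIs covering it):
  4 | -010-,0-1-0,001--
  5 | -010-,001--
  6 | 0-1-0,001--
  7 | 00-11,001--
  8 | -1000,01-00,0100-
  9 | 0100-  (sole → essential)
  12 | 0-1-0,01-00
  14 | -1110,0-1-0
  16 | 1-000,10-00
  20 | -010-,10-00
  21 | -010-  (sole → essential)
  24 | -1000,1-000
  27 | 11-11  (sole → essential)
  30 | -1110,1111-
  31 | 11-11,1111-
Essential prime implicants: -010-, 0100-, 11-11
Petrick residual → -1110, 0-1-0, 00-11, 1-000
Minimum SOP uses 7 PIs: b'cd' + bcde' + a'ce' + a'b'de + a'bc'd' + ac'd'e' + abde

7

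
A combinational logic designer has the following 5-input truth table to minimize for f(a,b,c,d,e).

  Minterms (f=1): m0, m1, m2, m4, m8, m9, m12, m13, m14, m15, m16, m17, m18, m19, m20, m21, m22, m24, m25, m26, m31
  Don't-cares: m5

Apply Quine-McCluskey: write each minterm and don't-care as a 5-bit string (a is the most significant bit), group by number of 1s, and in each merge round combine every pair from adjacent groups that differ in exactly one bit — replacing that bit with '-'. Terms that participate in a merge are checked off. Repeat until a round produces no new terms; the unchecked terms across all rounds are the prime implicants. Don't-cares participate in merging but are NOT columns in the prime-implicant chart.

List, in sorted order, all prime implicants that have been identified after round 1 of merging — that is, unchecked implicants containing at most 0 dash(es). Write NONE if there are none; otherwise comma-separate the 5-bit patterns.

[col 0] 00000*, 00001*, 00010*, 00100*, 00101*, 01000*, 01001*, 01100*, 01101*, 01110*, 01111*, 10000*, 10001*, 10010*, 10011*, 10100*, 10101*, 10110*, 11000*, 11001*, 11010*, 11111*
[col 1] -0000*, -0001*, -0010*, -0100*, -0101*, -1000*, -1001*, -1111, 0-000*, 0-001*, 0-100*, 0-101*, 00-00*, 00-01*, 000-0*, 0000-*, 0010-*, 01-00*, 01-01*, 0100-*, 011-0*, 011-1*, 0110-*, 0111-*, 1-000*, 1-001*, 1-010*, 10-00*, 10-01*, 10-10*, 100-0*, 100-1*, 1000-*, 1001-*, 101-0*, 1010-*, 110-0*, 1100-*
[col 2] --000*, --001*, -0-00*, -0-01*, -00-0, -000-*, -010-*, -100-*, 0--00*, 0--01*, 0-00-*, 0-10-*, 00-0-*, 01-0-*, 011--, 1-0-0, 1-00-*, 10--0, 10-0-*, 100--
[col 3] --00-, -0-0-, 0--0-
Prime implicants: --00-, -0-0-, -00-0, -1111, 0--0-, 011--, 1-0-0, 10--0, 100--

NONE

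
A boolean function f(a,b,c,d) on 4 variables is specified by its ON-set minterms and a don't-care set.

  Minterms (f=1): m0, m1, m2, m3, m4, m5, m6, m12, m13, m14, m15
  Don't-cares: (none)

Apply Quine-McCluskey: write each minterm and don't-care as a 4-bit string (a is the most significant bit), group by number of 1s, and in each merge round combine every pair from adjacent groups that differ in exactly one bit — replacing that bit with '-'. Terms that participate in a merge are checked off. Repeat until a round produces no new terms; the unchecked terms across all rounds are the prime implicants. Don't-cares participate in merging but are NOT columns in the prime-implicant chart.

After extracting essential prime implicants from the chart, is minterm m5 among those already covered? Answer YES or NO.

[col 0] 0000*, 0001*, 0010*, 0011*, 0100*, 0101*, 0110*, 1100*, 1101*, 1110*, 1111*
[col 1] -100*, -101*, -110*, 0-00*, 0-01*, 0-10*, 00-0*, 00-1*, 000-*, 001-*, 01-0*, 010-*, 11-0*, 11-1*, 110-*, 111-*
[col 2] -1-0, -10-, 0--0, 0-0-, 00--, 11--
Prime implicants: -1-0, -10-, 0--0, 0-0-, 00--, 11--
PI chart (minterm → PIs covering it):
  0 | 0--0,0-0-,00--
  1 | 0-0-,00--
  2 | 0--0,00--
  3 | 00--  (sole → essential)
  4 | -1-0,-10-,0--0,0-0-
  5 | -10-,0-0-
  6 | -1-0,0--0
  12 | -1-0,-10-,11--
  13 | -10-,11--
  14 | -1-0,11--
  15 | 11--  (sole → essential)
Essential prime implicants: 00--, 11--

NO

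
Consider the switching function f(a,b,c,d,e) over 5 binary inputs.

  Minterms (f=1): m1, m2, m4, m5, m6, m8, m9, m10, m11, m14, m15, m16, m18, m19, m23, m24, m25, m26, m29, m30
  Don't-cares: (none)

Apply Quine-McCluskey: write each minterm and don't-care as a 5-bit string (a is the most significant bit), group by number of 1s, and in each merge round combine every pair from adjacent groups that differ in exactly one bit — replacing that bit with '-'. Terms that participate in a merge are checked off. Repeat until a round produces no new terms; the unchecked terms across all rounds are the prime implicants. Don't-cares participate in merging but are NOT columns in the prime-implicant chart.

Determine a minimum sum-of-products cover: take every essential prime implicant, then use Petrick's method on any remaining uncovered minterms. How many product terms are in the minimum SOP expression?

9

Round 0: 00001✓ 00010✓ 00100✓ 00101✓ 00110✓ 01000✓ 01001✓ 01010✓ 01011✓ 01110✓ 01111✓ 10000✓ 10010✓ 10011✓ 10111✓ 11000✓ 11001✓ 11010✓ 11101✓ 11110✓
Round 1: -0010✓ -1000✓ -1001✓ -1010✓ -1110✓ 0-001 0-010✓ 0-110✓ 00-01 00-10✓ 001-0 0010- 01-10✓ 01-11✓ 010-0✓ 010-1✓ 0100-✓ 0101-✓ 0111-✓ 1-000✓ 1-010✓ 10-11 100-0✓ 1001- 11-01 11-10✓ 110-0✓ 1100-✓
Round 2: --010 -1-10 -10-0 -100- 0--10 01-1- 010-- 1-0-0
PIs = {--010, -1-10, -10-0, -100-, 0--10, 0-001, 00-01, 001-0, 0010-, 01-1-, 010--, 1-0-0, 10-11, 1001-, 11-01}
Coverage chart:
  m1: 0-001,00-01
  m2: --010,0--10
  m4: 001-0,0010-
  m5: 00-01,0010-
  m6: 0--10,001-0
  m8: -10-0,-100-,010--
  m9: -100-,0-001,010--
  m10: --010,-1-10,-10-0,0--10,01-1-,010--
  m11: 01-1-,010--
  m14: -1-10,0--10,01-1-
  m15: 01-1- ←essential
  m16: 1-0-0 ←essential
  m18: --010,1-0-0,1001-
  m19: 10-11,1001-
  m23: 10-11 ←essential
  m24: -10-0,-100-,1-0-0
  m25: -100-,11-01
  m26: --010,-1-10,-10-0,1-0-0
  m29: 11-01 ←essential
  m30: -1-10 ←essential
Essential: -1-10, 01-1-, 1-0-0, 10-11, 11-01
Petrick residual → --010, -100-, 00-01, 001-0
Min cover (9 terms): c'de' + bde' + bc'd' + a'b'd'e + a'b'ce' + a'bd + ac'e' + ab'de + abd'e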